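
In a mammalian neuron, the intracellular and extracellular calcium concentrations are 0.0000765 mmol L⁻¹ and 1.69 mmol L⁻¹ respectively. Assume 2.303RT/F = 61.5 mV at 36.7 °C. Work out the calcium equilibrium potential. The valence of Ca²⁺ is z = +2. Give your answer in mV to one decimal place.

133.6 mV

E = (61.5/z) · log₁₀([Ca²⁺]_out/[Ca²⁺]_in) with z = +2.
= (61.5/2) · log₁₀(1.69/0.0000765) = 30.75 · log₁₀(2.209e+04)
= 30.75 · (4.3442) = 133.58 mV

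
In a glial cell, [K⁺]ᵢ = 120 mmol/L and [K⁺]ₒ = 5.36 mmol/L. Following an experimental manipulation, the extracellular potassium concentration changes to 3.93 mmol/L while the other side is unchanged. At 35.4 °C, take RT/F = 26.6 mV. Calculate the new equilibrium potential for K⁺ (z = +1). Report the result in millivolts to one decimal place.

After the shift: [K⁺]_out = 3.93, [K⁺]_in = 120 mmol/L.
E_new = (26.6/1)·ln(3.93/120) = 26.60 · (-3.4189) = -90.94 mV

-90.9 mV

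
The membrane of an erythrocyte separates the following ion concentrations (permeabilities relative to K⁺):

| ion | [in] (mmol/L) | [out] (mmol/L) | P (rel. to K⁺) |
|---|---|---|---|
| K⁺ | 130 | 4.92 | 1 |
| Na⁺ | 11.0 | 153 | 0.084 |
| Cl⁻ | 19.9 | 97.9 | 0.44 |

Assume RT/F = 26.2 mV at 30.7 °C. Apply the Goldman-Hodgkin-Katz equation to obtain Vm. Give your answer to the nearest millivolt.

-49 mV

Vm = 26.2 · ln[(Σ P·[cation]ₒ + Σ P·[anion]ᵢ) / (Σ P·[cation]ᵢ + Σ P·[anion]ₒ)]
Numerator = 1×4.92 + 0.084×153 + 0.44×19.9 = 26.53
Denominator = 1×130 + 0.084×11.0 + 0.44×97.9 = 174
Vm = 26.2 · ln(0.15246) = 26.2 × (-1.8809) = -49.28 mV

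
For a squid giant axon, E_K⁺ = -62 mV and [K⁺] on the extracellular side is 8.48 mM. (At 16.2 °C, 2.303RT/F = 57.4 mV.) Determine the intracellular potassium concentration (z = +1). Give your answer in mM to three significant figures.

102 mM

Nernst: E = (57.4/1) · log₁₀([out]/[in]), so log₁₀([out]/[in]) = -62.0 × 1 / 57.4 = -1.0801.
[out]/[in] = 10^(-1.0801) = 0.08315.
[in] = 8.48 / 0.08315 = 102 mM.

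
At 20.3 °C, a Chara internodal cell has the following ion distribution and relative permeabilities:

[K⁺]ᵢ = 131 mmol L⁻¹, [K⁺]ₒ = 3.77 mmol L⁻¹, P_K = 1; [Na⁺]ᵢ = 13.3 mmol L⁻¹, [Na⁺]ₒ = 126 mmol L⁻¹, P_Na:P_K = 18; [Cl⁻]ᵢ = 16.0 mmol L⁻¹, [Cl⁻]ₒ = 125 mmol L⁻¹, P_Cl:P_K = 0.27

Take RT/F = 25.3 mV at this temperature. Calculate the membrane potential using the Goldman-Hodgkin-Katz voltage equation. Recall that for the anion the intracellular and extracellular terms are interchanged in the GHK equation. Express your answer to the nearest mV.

44 mV

Vm = 25.3 · ln[(Σ P·[cation]ₒ + Σ P·[anion]ᵢ) / (Σ P·[cation]ᵢ + Σ P·[anion]ₒ)]
Numerator = 1×3.77 + 18×126 + 0.27×16.0 = 2276
Denominator = 1×131 + 18×13.3 + 0.27×125 = 404.1
Vm = 25.3 · ln(5.6318) = 25.3 × (1.7284) = 43.73 mV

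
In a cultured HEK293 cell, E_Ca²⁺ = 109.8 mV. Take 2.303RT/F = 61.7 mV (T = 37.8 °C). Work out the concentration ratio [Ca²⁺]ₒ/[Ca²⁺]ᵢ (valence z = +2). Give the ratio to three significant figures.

log₁₀([out]/[in]) = E·z/(61.7) = 109.8 × 2 / 61.7 = 3.5592
[out]/[in] = 10^(3.5592) = 3624

3620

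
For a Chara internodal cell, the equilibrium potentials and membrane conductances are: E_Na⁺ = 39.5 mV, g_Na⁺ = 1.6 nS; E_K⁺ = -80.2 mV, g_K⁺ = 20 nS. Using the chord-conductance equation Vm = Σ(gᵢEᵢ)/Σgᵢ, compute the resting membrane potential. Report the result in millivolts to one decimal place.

-71.3 mV

Σ gᵢEᵢ = 1.6·(39.5) + 20·(-80.2) = -1540.80
Σ gᵢ = 1.6 + 20 = 21.6
Vm = -1540.80 / 21.6 = -71.33 mV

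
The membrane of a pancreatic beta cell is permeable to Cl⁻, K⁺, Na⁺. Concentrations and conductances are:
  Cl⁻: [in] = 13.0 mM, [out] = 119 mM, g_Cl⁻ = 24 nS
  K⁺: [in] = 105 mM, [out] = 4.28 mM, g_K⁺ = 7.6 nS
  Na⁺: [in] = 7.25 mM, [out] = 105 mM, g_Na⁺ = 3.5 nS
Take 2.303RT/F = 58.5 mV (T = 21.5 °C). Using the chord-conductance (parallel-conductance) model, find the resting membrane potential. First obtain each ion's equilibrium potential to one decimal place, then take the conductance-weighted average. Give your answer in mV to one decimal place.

E_Cl⁻ = (58.5/-1)·log₁₀(119/13.0) = -56.3 mV
E_K⁺ = (58.5/1)·log₁₀(4.28/105) = -81.3 mV
E_Na⁺ = (58.5/1)·log₁₀(105/7.25) = 67.9 mV
Vm = (Σ gᵢEᵢ)/(Σ gᵢ) = (24·-56.3 + 7.6·-81.3 + 3.5·67.9) / (24 + 7.6 + 3.5)
= -1731.43 / 35.1 = -49.33 mV

-49.3 mV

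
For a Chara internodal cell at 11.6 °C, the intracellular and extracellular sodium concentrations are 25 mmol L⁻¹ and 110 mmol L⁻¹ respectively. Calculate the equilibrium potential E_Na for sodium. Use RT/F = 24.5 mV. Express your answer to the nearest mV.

36 mV

E = (24.5/z) · ln([Na⁺]_out/[Na⁺]_in) with z = +1.
= (24.5/1) · ln(110/25) = 24.50 · ln(4.4)
= 24.50 · (1.4816) = 36.30 mV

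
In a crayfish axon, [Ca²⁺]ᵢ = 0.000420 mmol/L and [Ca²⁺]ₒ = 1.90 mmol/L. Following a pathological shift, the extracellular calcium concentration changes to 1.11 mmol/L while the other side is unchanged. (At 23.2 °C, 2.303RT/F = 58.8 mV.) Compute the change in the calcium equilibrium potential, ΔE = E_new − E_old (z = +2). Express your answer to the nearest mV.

-7 mV

E_old = (58.8/2)·log₁₀(1.90/0.000420) = 107.47 mV
E_new = (58.8/2)·log₁₀(1.11/0.000420) = 100.61 mV
ΔE = 100.61 − (107.47) = -6.86 mV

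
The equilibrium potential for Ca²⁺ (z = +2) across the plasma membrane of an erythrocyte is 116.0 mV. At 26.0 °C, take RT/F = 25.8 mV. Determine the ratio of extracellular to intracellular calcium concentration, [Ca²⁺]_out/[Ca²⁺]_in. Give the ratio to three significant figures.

ln([out]/[in]) = E·z/(25.8) = 116.0 × 2 / 25.8 = 8.9922
[out]/[in] = e^(8.9922) = 8041

8040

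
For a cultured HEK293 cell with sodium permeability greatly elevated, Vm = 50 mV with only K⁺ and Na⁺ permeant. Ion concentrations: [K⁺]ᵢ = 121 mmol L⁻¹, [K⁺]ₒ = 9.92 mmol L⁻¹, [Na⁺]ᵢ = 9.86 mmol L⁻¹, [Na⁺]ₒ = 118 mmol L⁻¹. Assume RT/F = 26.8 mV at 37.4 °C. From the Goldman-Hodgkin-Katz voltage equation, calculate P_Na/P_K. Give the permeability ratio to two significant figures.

14

Let α = P_Na/P_K. GHK: Vm = 26.8·ln[(Kₒ + α·Naₒ)/(Kᵢ + α·Naᵢ)].
e^(Vm/26.8) = e^(50.0/26.8) = 6.4603
So 6.4603·(Kᵢ + α·Naᵢ) = Kₒ + α·Naₒ → α = (6.4603·121.0 − 9.92) / (118.0 − 6.4603·9.86)
α = (781.7 − 9.92) / (118.0 − 63.7) = 771.8/54.3 = 14.21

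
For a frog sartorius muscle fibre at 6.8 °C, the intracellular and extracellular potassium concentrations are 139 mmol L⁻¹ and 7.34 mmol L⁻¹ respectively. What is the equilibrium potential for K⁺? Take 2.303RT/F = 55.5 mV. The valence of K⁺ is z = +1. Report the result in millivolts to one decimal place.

-70.9 mV

E = (55.5/z) · log₁₀([K⁺]_out/[K⁺]_in) with z = +1.
= (55.5/1) · log₁₀(7.34/139) = 55.50 · log₁₀(0.05281)
= 55.50 · (-1.2773) = -70.89 mV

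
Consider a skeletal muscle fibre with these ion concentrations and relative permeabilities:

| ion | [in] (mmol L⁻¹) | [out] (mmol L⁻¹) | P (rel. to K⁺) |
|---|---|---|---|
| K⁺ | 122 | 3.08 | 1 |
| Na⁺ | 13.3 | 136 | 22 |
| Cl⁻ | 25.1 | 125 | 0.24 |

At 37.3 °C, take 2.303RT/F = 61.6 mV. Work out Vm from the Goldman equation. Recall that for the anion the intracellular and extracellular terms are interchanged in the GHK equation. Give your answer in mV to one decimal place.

51.1 mV

Vm = 61.6 · log₁₀[(Σ P·[cation]ₒ + Σ P·[anion]ᵢ) / (Σ P·[cation]ᵢ + Σ P·[anion]ₒ)]
Numerator = 1×3.08 + 22×136 + 0.24×25.1 = 3001
Denominator = 1×122 + 22×13.3 + 0.24×125 = 444.6
Vm = 61.6 · log₁₀(6.7501) = 61.6 × (0.8293) = 51.09 mV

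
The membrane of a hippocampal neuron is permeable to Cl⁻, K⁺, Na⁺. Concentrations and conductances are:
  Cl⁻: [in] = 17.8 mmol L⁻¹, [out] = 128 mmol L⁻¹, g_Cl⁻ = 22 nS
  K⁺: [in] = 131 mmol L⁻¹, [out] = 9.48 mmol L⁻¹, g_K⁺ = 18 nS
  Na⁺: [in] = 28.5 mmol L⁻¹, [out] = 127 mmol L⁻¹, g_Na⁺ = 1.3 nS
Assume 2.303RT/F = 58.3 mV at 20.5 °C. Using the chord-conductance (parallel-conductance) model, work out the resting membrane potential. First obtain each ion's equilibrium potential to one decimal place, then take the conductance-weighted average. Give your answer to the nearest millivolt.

E_Cl⁻ = (58.3/-1)·log₁₀(128/17.8) = -50.0 mV
E_K⁺ = (58.3/1)·log₁₀(9.48/131) = -66.5 mV
E_Na⁺ = (58.3/1)·log₁₀(127/28.5) = 37.8 mV
Vm = (Σ gᵢEᵢ)/(Σ gᵢ) = (22·-50.0 + 18·-66.5 + 1.3·37.8) / (22 + 18 + 1.3)
= -2247.86 / 41.3 = -54.43 mV

-54 mV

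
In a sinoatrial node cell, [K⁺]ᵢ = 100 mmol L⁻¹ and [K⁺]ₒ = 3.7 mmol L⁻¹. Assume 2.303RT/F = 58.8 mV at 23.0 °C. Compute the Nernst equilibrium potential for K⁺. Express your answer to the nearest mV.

E = (58.8/z) · log₁₀([K⁺]_out/[K⁺]_in) with z = +1.
= (58.8/1) · log₁₀(3.7/100) = 58.80 · log₁₀(0.037)
= 58.80 · (-1.4318) = -84.19 mV

-84 mV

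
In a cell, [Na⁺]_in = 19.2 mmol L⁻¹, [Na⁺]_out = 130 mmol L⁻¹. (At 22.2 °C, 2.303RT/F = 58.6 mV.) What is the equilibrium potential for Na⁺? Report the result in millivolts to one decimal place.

48.7 mV

E = (58.6/z) · log₁₀([Na⁺]_out/[Na⁺]_in) with z = +1.
= (58.6/1) · log₁₀(130/19.2) = 58.60 · log₁₀(6.771)
= 58.60 · (0.8306) = 48.68 mV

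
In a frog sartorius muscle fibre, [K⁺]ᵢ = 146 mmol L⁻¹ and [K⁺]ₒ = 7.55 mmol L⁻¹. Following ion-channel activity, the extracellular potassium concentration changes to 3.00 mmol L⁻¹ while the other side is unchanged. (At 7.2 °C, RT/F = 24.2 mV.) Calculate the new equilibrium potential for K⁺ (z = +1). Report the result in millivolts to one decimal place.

After the shift: [K⁺]_out = 3.00, [K⁺]_in = 146 mmol L⁻¹.
E_new = (24.2/1)·ln(3.00/146) = 24.20 · (-3.8850) = -94.02 mV

-94.0 mV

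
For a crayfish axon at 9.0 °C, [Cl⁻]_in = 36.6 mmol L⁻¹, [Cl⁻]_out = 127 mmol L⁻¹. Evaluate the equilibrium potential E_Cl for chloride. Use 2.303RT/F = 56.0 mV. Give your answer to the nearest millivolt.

-30 mV

E = (56.0/z) · log₁₀([Cl⁻]_out/[Cl⁻]_in) with z = -1.
For an anion, dividing by z = -1 reverses the sign.
= (56.0/-1) · log₁₀(127/36.6) = -56.00 · log₁₀(3.47)
= -56.00 · (0.5403) = -30.26 mV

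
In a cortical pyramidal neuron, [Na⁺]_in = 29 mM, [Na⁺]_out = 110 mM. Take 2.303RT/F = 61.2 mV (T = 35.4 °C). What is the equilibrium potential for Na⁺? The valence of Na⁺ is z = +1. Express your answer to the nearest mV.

E = (61.2/z) · log₁₀([Na⁺]_out/[Na⁺]_in) with z = +1.
= (61.2/1) · log₁₀(110/29) = 61.20 · log₁₀(3.793)
= 61.20 · (0.5790) = 35.43 mV

35 mV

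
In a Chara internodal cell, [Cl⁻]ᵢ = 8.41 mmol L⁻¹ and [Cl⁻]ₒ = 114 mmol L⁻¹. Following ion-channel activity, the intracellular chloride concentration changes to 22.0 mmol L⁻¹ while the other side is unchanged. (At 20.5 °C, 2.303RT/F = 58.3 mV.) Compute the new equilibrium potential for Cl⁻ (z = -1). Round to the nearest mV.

After the shift: [Cl⁻]_out = 114, [Cl⁻]_in = 22.0 mmol L⁻¹.
E_new = (58.3/-1)·log₁₀(114/22.0) = -58.30 · (0.7145) = -41.65 mV

-42 mV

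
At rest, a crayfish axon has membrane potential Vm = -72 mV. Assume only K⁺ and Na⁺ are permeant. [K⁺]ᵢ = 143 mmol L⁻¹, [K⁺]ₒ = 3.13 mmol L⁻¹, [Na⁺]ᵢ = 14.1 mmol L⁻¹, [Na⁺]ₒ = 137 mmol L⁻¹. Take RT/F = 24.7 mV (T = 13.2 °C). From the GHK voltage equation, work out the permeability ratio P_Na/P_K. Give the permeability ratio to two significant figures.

Let α = P_Na/P_K. GHK: Vm = 24.7·ln[(Kₒ + α·Naₒ)/(Kᵢ + α·Naᵢ)].
e^(Vm/24.7) = e^(-72.0/24.7) = 0.054205
So 0.054205·(Kᵢ + α·Naᵢ) = Kₒ + α·Naₒ → α = (0.054205·143.0 − 3.13) / (137.0 − 0.054205·14.1)
α = (7.751 − 3.13) / (137.0 − 0.7643) = 4.621/136.2 = 0.03392

0.034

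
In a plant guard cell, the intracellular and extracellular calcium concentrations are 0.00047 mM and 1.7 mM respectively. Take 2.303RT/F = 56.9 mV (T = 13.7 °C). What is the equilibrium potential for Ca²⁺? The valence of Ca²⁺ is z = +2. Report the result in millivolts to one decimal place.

E = (56.9/z) · log₁₀([Ca²⁺]_out/[Ca²⁺]_in) with z = +2.
= (56.9/2) · log₁₀(1.7/0.00047) = 28.45 · log₁₀(3617)
= 28.45 · (3.5584) = 101.24 mV

101.2 mV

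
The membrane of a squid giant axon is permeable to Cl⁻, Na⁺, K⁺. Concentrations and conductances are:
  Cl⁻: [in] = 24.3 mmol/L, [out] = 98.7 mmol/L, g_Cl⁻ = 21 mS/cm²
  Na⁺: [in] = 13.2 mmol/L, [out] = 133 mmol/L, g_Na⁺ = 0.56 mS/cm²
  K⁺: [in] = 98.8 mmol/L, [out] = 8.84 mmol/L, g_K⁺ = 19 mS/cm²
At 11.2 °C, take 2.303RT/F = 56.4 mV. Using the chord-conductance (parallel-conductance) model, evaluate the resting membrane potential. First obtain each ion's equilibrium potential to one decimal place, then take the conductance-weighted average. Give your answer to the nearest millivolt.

-45 mV

E_Cl⁻ = (56.4/-1)·log₁₀(98.7/24.3) = -34.3 mV
E_Na⁺ = (56.4/1)·log₁₀(133/13.2) = 56.6 mV
E_K⁺ = (56.4/1)·log₁₀(8.84/98.8) = -59.1 mV
Vm = (Σ gᵢEᵢ)/(Σ gᵢ) = (21·-34.3 + 0.56·56.6 + 19·-59.1) / (21 + 0.56 + 19)
= -1811.50 / 40.56 = -44.66 mV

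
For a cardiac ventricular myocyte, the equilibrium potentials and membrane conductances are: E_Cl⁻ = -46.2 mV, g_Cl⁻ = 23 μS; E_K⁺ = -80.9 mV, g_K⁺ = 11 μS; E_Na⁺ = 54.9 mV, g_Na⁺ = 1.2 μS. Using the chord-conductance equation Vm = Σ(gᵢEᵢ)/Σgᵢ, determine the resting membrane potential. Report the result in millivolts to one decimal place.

Σ gᵢEᵢ = 23·(-46.2) + 11·(-80.9) + 1.2·(54.9) = -1886.62
Σ gᵢ = 23 + 11 + 1.2 = 35.2
Vm = -1886.62 / 35.2 = -53.60 mV

-53.6 mV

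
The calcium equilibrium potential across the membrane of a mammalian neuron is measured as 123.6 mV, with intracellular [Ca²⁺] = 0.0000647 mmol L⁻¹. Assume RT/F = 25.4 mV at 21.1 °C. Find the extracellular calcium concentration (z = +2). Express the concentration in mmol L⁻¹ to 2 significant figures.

1.1 mmol L⁻¹

Nernst: E = (25.4/2) · ln([out]/[in]), so ln([out]/[in]) = 123.6 × 2 / 25.4 = 9.7323.
[out]/[in] = e^(9.7323) = 1.685e+04.
[out] = 1.685e+04 × 0.0000647 = 1.09 mmol L⁻¹.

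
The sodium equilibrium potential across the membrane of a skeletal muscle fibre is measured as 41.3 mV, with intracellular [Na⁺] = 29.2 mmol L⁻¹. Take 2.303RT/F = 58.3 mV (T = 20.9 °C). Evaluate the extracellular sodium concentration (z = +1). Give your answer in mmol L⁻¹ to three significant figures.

Nernst: E = (58.3/1) · log₁₀([out]/[in]), so log₁₀([out]/[in]) = 41.3 × 1 / 58.3 = 0.7084.
[out]/[in] = 10^(0.7084) = 5.11.
[out] = 5.11 × 29.2 = 149.2 mmol L⁻¹.

149 mmol L⁻¹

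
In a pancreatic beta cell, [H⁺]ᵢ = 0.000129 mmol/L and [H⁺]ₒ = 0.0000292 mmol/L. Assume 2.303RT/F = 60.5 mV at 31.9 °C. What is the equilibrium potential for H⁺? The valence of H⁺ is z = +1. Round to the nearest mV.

-39 mV

E = (60.5/z) · log₁₀([H⁺]_out/[H⁺]_in) with z = +1.
= (60.5/1) · log₁₀(0.0000292/0.000129) = 60.50 · log₁₀(0.2264)
= 60.50 · (-0.6452) = -39.04 mV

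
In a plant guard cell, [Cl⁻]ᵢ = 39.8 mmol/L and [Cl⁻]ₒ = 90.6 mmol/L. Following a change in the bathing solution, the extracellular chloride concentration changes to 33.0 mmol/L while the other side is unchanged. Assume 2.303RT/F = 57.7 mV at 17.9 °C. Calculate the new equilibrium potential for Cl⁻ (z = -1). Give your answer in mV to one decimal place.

4.7 mV

After the shift: [Cl⁻]_out = 33.0, [Cl⁻]_in = 39.8 mmol/L.
E_new = (57.7/-1)·log₁₀(33.0/39.8) = -57.70 · (-0.0814) = 4.69 mV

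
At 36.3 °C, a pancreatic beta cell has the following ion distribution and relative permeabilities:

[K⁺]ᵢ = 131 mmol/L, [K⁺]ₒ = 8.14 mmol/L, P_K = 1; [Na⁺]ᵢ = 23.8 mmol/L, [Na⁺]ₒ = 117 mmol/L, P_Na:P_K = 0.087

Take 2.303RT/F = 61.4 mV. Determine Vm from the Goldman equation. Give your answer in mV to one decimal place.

Vm = 61.4 · log₁₀[(Σ P·[cation]ₒ + Σ P·[anion]ᵢ) / (Σ P·[cation]ᵢ + Σ P·[anion]ₒ)]
Numerator = 1×8.14 + 0.087×117 = 18.32
Denominator = 1×131 + 0.087×23.8 = 133.1
Vm = 61.4 · log₁₀(0.13766) = 61.4 × (-0.8612) = -52.88 mV

-52.9 mV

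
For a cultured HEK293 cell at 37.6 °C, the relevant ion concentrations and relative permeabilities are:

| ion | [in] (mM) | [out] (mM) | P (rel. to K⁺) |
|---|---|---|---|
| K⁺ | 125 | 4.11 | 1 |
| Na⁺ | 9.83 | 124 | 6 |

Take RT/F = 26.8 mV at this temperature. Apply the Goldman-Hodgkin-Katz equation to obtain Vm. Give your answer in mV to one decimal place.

37.6 mV

Vm = 26.8 · ln[(Σ P·[cation]ₒ + Σ P·[anion]ᵢ) / (Σ P·[cation]ᵢ + Σ P·[anion]ₒ)]
Numerator = 1×4.11 + 6×124 = 748.1
Denominator = 1×125 + 6×9.83 = 184
Vm = 26.8 · ln(4.0663) = 26.8 × (1.4027) = 37.59 mV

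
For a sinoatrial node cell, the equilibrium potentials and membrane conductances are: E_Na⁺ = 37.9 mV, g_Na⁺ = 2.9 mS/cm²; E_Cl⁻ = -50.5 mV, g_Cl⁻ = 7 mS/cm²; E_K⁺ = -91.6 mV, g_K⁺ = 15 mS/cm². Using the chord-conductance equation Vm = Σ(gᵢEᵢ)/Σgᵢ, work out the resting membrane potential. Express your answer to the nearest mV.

-65 mV

Σ gᵢEᵢ = 2.9·(37.9) + 7·(-50.5) + 15·(-91.6) = -1617.59
Σ gᵢ = 2.9 + 7 + 15 = 24.9
Vm = -1617.59 / 24.9 = -64.96 mV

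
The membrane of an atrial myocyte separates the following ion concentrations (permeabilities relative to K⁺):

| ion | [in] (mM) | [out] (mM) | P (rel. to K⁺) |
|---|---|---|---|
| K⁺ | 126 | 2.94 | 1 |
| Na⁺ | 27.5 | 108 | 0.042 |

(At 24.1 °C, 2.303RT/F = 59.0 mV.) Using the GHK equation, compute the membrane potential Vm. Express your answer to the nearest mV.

-73 mV

Vm = 59.0 · log₁₀[(Σ P·[cation]ₒ + Σ P·[anion]ᵢ) / (Σ P·[cation]ᵢ + Σ P·[anion]ₒ)]
Numerator = 1×2.94 + 0.042×108 = 7.476
Denominator = 1×126 + 0.042×27.5 = 127.2
Vm = 59.0 · log₁₀(0.058794) = 59.0 × (-1.2307) = -72.61 mV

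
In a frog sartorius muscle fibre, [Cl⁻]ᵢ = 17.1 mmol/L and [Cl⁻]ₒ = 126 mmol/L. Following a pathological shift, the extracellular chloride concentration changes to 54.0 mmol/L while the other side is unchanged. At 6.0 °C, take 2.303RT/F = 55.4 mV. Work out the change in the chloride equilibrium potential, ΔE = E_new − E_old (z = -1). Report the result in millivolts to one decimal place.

E_old = (55.4/-1)·log₁₀(126/17.1) = -48.05 mV
E_new = (55.4/-1)·log₁₀(54.0/17.1) = -27.67 mV
ΔE = -27.67 − (-48.05) = 20.39 mV

20.4 mV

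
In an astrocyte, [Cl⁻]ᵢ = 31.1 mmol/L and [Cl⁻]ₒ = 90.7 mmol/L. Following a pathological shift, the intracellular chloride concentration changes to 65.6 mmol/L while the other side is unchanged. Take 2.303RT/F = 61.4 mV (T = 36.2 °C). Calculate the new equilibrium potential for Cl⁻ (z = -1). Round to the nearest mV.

-9 mV

After the shift: [Cl⁻]_out = 90.7, [Cl⁻]_in = 65.6 mmol/L.
E_new = (61.4/-1)·log₁₀(90.7/65.6) = -61.40 · (0.1407) = -8.64 mV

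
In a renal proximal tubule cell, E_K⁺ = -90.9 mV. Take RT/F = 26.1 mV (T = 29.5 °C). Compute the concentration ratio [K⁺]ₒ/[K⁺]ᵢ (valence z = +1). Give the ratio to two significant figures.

0.031

ln([out]/[in]) = E·z/(26.1) = -90.9 × 1 / 26.1 = -3.4828
[out]/[in] = e^(-3.4828) = 0.03072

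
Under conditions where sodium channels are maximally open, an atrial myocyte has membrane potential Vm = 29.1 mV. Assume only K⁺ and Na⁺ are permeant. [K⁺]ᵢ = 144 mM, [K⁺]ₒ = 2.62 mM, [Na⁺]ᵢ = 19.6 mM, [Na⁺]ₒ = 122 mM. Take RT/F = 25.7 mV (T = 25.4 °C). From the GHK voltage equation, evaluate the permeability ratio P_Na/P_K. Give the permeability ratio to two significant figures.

7.3

Let α = P_Na/P_K. GHK: Vm = 25.7·ln[(Kₒ + α·Naₒ)/(Kᵢ + α·Naᵢ)].
e^(Vm/25.7) = e^(29.1/25.7) = 3.1028
So 3.1028·(Kᵢ + α·Naᵢ) = Kₒ + α·Naₒ → α = (3.1028·144.0 − 2.62) / (122.0 − 3.1028·19.6)
α = (446.8 − 2.62) / (122.0 − 60.81) = 444.2/61.19 = 7.26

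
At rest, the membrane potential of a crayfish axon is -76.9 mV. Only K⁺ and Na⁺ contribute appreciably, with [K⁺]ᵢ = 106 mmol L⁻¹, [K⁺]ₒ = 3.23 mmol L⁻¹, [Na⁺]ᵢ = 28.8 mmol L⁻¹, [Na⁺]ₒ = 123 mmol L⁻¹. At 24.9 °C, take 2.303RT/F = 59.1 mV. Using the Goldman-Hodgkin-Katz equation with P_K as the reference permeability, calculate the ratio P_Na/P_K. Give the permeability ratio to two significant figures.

0.017

Let α = P_Na/P_K. GHK: Vm = 59.1·log₁₀[(Kₒ + α·Naₒ)/(Kᵢ + α·Naᵢ)].
10^(Vm/59.1) = 10^(-76.9/59.1) = 0.049982
So 0.049982·(Kᵢ + α·Naᵢ) = Kₒ + α·Naₒ → α = (0.049982·106.0 − 3.23) / (123.0 − 0.049982·28.8)
α = (5.298 − 3.23) / (123.0 − 1.439) = 2.068/121.6 = 0.01701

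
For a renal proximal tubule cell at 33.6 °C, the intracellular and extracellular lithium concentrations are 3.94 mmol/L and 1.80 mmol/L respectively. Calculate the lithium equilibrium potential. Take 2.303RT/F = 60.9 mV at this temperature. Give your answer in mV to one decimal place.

-20.7 mV

E = (60.9/z) · log₁₀([Li⁺]_out/[Li⁺]_in) with z = +1.
= (60.9/1) · log₁₀(1.80/3.94) = 60.90 · log₁₀(0.4569)
= 60.90 · (-0.3402) = -20.72 mV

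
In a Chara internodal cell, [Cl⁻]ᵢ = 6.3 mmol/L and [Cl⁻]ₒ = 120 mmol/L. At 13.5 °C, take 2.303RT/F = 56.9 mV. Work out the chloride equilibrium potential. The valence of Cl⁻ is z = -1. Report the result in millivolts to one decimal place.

-72.8 mV

E = (56.9/z) · log₁₀([Cl⁻]_out/[Cl⁻]_in) with z = -1.
For an anion, dividing by z = -1 reverses the sign.
= (56.9/-1) · log₁₀(120/6.3) = -56.90 · log₁₀(19.05)
= -56.90 · (1.2798) = -72.82 mV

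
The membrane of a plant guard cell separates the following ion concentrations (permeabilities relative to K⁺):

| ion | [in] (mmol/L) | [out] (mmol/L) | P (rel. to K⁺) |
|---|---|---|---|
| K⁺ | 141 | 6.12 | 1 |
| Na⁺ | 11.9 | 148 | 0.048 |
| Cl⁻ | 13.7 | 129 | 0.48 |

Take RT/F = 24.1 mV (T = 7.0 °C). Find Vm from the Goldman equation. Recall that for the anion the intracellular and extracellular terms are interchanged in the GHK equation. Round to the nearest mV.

Vm = 24.1 · ln[(Σ P·[cation]ₒ + Σ P·[anion]ᵢ) / (Σ P·[cation]ᵢ + Σ P·[anion]ₒ)]
Numerator = 1×6.12 + 0.048×148 + 0.48×13.7 = 19.8
Denominator = 1×141 + 0.048×11.9 + 0.48×129 = 203.5
Vm = 24.1 · ln(0.097302) = 24.1 × (-2.3299) = -56.15 mV

-56 mV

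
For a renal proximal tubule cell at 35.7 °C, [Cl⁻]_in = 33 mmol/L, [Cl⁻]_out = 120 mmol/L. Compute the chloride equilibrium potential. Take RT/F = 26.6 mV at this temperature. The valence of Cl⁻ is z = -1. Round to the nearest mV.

-34 mV

E = (26.6/z) · ln([Cl⁻]_out/[Cl⁻]_in) with z = -1.
For an anion, dividing by z = -1 reverses the sign.
= (26.6/-1) · ln(120/33) = -26.60 · ln(3.636)
= -26.60 · (1.2910) = -34.34 mV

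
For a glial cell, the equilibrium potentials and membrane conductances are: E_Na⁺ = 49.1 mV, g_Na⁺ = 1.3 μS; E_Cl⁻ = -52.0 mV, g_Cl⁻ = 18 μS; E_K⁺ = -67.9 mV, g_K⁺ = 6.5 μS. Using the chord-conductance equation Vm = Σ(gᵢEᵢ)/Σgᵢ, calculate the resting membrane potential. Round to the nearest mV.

-51 mV

Σ gᵢEᵢ = 1.3·(49.1) + 18·(-52.0) + 6.5·(-67.9) = -1313.52
Σ gᵢ = 1.3 + 18 + 6.5 = 25.8
Vm = -1313.52 / 25.8 = -50.91 mV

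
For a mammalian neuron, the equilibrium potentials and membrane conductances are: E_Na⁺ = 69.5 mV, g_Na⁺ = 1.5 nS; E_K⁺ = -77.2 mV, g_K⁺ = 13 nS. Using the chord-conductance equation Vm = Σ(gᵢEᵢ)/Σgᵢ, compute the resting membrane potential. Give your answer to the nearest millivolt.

-62 mV

Σ gᵢEᵢ = 1.5·(69.5) + 13·(-77.2) = -899.35
Σ gᵢ = 1.5 + 13 = 14.5
Vm = -899.35 / 14.5 = -62.02 mV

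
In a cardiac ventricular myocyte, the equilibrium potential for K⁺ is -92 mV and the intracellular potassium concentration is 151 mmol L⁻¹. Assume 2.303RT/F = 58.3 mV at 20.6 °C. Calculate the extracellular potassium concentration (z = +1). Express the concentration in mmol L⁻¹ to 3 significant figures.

3.99 mmol L⁻¹

Nernst: E = (58.3/1) · log₁₀([out]/[in]), so log₁₀([out]/[in]) = -92.0 × 1 / 58.3 = -1.5780.
[out]/[in] = 10^(-1.5780) = 0.02642.
[out] = 0.02642 × 151 = 3.99 mmol L⁻¹.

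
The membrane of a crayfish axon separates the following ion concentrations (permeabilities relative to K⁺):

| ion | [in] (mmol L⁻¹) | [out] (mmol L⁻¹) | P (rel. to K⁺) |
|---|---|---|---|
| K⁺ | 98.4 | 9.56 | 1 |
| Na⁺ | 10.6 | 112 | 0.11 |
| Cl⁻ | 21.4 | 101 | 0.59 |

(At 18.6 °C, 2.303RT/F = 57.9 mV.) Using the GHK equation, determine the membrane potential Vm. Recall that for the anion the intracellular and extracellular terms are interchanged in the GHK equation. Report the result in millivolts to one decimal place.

-38.4 mV

Vm = 57.9 · log₁₀[(Σ P·[cation]ₒ + Σ P·[anion]ᵢ) / (Σ P·[cation]ᵢ + Σ P·[anion]ₒ)]
Numerator = 1×9.56 + 0.11×112 + 0.59×21.4 = 34.51
Denominator = 1×98.4 + 0.11×10.6 + 0.59×101 = 159.2
Vm = 57.9 · log₁₀(0.21681) = 57.9 × (-0.6639) = -38.44 mV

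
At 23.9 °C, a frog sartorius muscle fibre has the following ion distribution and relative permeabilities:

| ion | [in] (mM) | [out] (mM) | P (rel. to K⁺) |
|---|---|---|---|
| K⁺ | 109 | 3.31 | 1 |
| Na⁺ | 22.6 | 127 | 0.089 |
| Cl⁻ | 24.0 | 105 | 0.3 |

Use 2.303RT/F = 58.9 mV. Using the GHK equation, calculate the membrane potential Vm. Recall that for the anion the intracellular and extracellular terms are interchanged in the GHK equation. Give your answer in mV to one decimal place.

Vm = 58.9 · log₁₀[(Σ P·[cation]ₒ + Σ P·[anion]ᵢ) / (Σ P·[cation]ᵢ + Σ P·[anion]ₒ)]
Numerator = 1×3.31 + 0.089×127 + 0.3×24.0 = 21.81
Denominator = 1×109 + 0.089×22.6 + 0.3×105 = 142.5
Vm = 58.9 · log₁₀(0.15306) = 58.9 × (-0.8151) = -48.01 mV

-48.0 mV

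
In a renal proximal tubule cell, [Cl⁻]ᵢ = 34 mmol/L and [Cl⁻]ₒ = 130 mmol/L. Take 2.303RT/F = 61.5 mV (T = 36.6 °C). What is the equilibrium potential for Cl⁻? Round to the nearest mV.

-36 mV

E = (61.5/z) · log₁₀([Cl⁻]_out/[Cl⁻]_in) with z = -1.
For an anion, dividing by z = -1 reverses the sign.
= (61.5/-1) · log₁₀(130/34) = -61.50 · log₁₀(3.824)
= -61.50 · (0.5825) = -35.82 mV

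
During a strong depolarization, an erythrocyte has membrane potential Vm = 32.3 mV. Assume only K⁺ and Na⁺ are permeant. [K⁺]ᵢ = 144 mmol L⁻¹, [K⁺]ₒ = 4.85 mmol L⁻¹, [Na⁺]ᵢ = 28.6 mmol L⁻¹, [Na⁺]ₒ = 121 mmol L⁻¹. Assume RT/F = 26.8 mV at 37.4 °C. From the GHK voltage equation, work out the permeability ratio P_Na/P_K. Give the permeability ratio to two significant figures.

19

Let α = P_Na/P_K. GHK: Vm = 26.8·ln[(Kₒ + α·Naₒ)/(Kᵢ + α·Naᵢ)].
e^(Vm/26.8) = e^(32.3/26.8) = 3.3375
So 3.3375·(Kᵢ + α·Naᵢ) = Kₒ + α·Naₒ → α = (3.3375·144.0 − 4.85) / (121.0 − 3.3375·28.6)
α = (480.6 − 4.85) / (121.0 − 95.45) = 475.8/25.55 = 18.62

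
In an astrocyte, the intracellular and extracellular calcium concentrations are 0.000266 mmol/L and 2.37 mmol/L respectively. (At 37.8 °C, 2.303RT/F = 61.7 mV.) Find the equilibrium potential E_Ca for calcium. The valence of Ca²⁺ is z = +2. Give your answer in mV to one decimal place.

121.9 mV

E = (61.7/z) · log₁₀([Ca²⁺]_out/[Ca²⁺]_in) with z = +2.
= (61.7/2) · log₁₀(2.37/0.000266) = 30.85 · log₁₀(8910)
= 30.85 · (3.9499) = 121.85 mV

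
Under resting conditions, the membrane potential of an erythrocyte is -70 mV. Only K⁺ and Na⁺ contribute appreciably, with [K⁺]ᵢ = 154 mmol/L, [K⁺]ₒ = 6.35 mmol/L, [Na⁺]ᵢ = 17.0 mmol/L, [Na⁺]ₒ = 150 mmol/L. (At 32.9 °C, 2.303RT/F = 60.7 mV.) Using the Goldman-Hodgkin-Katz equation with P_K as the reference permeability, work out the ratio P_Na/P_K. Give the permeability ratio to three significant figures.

0.0301

Let α = P_Na/P_K. GHK: Vm = 60.7·log₁₀[(Kₒ + α·Naₒ)/(Kᵢ + α·Naᵢ)].
10^(Vm/60.7) = 10^(-70.0/60.7) = 0.070273
So 0.070273·(Kᵢ + α·Naᵢ) = Kₒ + α·Naₒ → α = (0.070273·154.0 − 6.35) / (150.0 − 0.070273·17.0)
α = (10.82 − 6.35) / (150.0 − 1.195) = 4.472/148.8 = 0.03005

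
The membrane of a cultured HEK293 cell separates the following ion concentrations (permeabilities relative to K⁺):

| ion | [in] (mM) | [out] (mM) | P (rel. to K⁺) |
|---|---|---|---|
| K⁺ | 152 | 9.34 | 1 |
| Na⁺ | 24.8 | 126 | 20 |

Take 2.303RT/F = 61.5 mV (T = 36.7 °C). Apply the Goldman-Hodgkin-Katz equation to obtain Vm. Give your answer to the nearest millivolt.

Vm = 61.5 · log₁₀[(Σ P·[cation]ₒ + Σ P·[anion]ᵢ) / (Σ P·[cation]ᵢ + Σ P·[anion]ₒ)]
Numerator = 1×9.34 + 20×126 = 2529
Denominator = 1×152 + 20×24.8 = 648
Vm = 61.5 · log₁₀(3.9033) = 61.5 × (0.5914) = 36.37 mV

36 mV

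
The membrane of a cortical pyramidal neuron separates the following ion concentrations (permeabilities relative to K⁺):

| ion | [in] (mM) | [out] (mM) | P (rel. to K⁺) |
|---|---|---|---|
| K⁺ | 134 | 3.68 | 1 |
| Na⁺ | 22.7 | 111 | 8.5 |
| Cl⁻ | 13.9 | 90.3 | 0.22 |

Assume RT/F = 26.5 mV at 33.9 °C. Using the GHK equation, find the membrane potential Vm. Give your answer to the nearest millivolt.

27 mV

Vm = 26.5 · ln[(Σ P·[cation]ₒ + Σ P·[anion]ᵢ) / (Σ P·[cation]ᵢ + Σ P·[anion]ₒ)]
Numerator = 1×3.68 + 8.5×111 + 0.22×13.9 = 950.2
Denominator = 1×134 + 8.5×22.7 + 0.22×90.3 = 346.8
Vm = 26.5 · ln(2.7399) = 26.5 × (1.0079) = 26.71 mV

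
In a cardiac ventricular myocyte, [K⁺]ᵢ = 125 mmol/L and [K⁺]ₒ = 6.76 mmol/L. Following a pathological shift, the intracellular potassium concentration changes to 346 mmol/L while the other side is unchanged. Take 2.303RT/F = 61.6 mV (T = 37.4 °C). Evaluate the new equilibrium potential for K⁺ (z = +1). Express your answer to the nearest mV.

-105 mV

After the shift: [K⁺]_out = 6.76, [K⁺]_in = 346 mmol/L.
E_new = (61.6/1)·log₁₀(6.76/346) = 61.60 · (-1.7091) = -105.28 mV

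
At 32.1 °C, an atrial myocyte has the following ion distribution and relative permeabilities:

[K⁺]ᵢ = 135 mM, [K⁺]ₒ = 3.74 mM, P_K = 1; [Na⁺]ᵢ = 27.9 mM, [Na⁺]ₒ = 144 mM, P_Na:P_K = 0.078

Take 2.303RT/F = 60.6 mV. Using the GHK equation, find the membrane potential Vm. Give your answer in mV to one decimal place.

-58.3 mV

Vm = 60.6 · log₁₀[(Σ P·[cation]ₒ + Σ P·[anion]ᵢ) / (Σ P·[cation]ᵢ + Σ P·[anion]ₒ)]
Numerator = 1×3.74 + 0.078×144 = 14.97
Denominator = 1×135 + 0.078×27.9 = 137.2
Vm = 60.6 · log₁₀(0.10914) = 60.6 × (-0.9620) = -58.30 mV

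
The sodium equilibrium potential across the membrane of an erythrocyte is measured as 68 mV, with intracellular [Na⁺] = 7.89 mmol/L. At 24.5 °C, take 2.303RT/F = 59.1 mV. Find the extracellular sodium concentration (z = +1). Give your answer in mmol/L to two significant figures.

Nernst: E = (59.1/1) · log₁₀([out]/[in]), so log₁₀([out]/[in]) = 68.0 × 1 / 59.1 = 1.1506.
[out]/[in] = 10^(1.1506) = 14.14.
[out] = 14.14 × 7.89 = 111.6 mmol/L.

110 mmol/L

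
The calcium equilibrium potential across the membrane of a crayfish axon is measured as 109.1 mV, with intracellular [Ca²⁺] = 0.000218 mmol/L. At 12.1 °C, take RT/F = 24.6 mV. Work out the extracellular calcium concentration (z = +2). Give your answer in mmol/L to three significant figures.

Nernst: E = (24.6/2) · ln([out]/[in]), so ln([out]/[in]) = 109.1 × 2 / 24.6 = 8.8699.
[out]/[in] = e^(8.8699) = 7115.
[out] = 7115 × 0.000218 = 1.551 mmol/L.

1.55 mmol/L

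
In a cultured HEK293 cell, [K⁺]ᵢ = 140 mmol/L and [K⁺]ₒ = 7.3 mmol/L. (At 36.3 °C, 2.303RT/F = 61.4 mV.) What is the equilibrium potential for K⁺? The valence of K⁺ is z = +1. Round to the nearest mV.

-79 mV

E = (61.4/z) · log₁₀([K⁺]_out/[K⁺]_in) with z = +1.
= (61.4/1) · log₁₀(7.3/140) = 61.40 · log₁₀(0.05214)
= 61.40 · (-1.2828) = -78.76 mV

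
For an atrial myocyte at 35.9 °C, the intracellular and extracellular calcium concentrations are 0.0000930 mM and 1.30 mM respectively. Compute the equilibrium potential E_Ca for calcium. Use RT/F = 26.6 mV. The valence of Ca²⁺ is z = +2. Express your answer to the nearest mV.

E = (26.6/z) · ln([Ca²⁺]_out/[Ca²⁺]_in) with z = +2.
= (26.6/2) · ln(1.30/0.0000930) = 13.30 · ln(1.398e+04)
= 13.30 · (9.5453) = 126.95 mV

127 mV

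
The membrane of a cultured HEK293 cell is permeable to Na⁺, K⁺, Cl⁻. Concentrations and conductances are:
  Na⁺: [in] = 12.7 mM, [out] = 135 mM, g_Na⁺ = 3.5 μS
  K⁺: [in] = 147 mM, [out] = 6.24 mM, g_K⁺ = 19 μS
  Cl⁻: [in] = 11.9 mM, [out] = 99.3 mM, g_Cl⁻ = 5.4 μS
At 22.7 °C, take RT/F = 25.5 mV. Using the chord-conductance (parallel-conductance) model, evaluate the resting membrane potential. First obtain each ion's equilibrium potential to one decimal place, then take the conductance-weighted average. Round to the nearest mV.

E_Na⁺ = (25.5/1)·ln(135/12.7) = 60.3 mV
E_K⁺ = (25.5/1)·ln(6.24/147) = -80.6 mV
E_Cl⁻ = (25.5/-1)·ln(99.3/11.9) = -54.1 mV
Vm = (Σ gᵢEᵢ)/(Σ gᵢ) = (3.5·60.3 + 19·-80.6 + 5.4·-54.1) / (3.5 + 19 + 5.4)
= -1612.49 / 27.9 = -57.80 mV

-58 mV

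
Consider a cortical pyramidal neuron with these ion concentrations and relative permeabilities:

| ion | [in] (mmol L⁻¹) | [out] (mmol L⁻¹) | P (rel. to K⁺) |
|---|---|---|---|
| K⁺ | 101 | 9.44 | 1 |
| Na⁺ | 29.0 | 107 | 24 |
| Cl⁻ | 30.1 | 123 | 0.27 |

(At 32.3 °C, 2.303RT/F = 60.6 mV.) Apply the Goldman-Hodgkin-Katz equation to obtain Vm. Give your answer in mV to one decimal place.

29.9 mV

Vm = 60.6 · log₁₀[(Σ P·[cation]ₒ + Σ P·[anion]ᵢ) / (Σ P·[cation]ᵢ + Σ P·[anion]ₒ)]
Numerator = 1×9.44 + 24×107 + 0.27×30.1 = 2586
Denominator = 1×101 + 24×29.0 + 0.27×123 = 830.2
Vm = 60.6 · log₁₀(3.1144) = 60.6 × (0.4934) = 29.90 mV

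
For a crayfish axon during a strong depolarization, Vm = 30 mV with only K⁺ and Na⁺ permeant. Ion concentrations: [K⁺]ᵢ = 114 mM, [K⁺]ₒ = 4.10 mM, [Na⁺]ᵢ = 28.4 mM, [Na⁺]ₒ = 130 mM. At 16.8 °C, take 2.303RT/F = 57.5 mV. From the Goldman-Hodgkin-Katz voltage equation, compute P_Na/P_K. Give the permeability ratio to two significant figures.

Let α = P_Na/P_K. GHK: Vm = 57.5·log₁₀[(Kₒ + α·Naₒ)/(Kᵢ + α·Naᵢ)].
10^(Vm/57.5) = 10^(30.0/57.5) = 3.3246
So 3.3246·(Kᵢ + α·Naᵢ) = Kₒ + α·Naₒ → α = (3.3246·114.0 − 4.1) / (130.0 − 3.3246·28.4)
α = (379 − 4.1) / (130.0 − 94.42) = 374.9/35.58 = 10.54

11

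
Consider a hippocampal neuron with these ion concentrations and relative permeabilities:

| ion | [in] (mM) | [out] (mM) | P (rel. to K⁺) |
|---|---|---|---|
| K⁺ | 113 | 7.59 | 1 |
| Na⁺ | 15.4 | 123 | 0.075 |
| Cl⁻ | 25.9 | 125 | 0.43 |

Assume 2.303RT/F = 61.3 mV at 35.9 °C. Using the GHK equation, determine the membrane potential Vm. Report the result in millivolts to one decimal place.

-47.7 mV

Vm = 61.3 · log₁₀[(Σ P·[cation]ₒ + Σ P·[anion]ᵢ) / (Σ P·[cation]ᵢ + Σ P·[anion]ₒ)]
Numerator = 1×7.59 + 0.075×123 + 0.43×25.9 = 27.95
Denominator = 1×113 + 0.075×15.4 + 0.43×125 = 167.9
Vm = 61.3 · log₁₀(0.16648) = 61.3 × (-0.7787) = -47.73 mV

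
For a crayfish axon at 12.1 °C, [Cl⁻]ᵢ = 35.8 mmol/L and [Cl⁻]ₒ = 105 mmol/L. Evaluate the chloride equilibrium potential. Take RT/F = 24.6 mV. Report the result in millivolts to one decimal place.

E = (24.6/z) · ln([Cl⁻]_out/[Cl⁻]_in) with z = -1.
For an anion, dividing by z = -1 reverses the sign.
= (24.6/-1) · ln(105/35.8) = -24.60 · ln(2.933)
= -24.60 · (1.0760) = -26.47 mV

-26.5 mV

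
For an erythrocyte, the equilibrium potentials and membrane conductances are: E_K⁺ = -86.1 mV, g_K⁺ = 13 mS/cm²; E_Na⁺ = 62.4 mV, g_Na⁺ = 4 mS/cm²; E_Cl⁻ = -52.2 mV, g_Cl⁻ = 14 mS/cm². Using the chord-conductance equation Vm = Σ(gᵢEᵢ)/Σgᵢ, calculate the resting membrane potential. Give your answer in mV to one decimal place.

Σ gᵢEᵢ = 13·(-86.1) + 4·(62.4) + 14·(-52.2) = -1600.50
Σ gᵢ = 13 + 4 + 14 = 31
Vm = -1600.50 / 31 = -51.63 mV

-51.6 mV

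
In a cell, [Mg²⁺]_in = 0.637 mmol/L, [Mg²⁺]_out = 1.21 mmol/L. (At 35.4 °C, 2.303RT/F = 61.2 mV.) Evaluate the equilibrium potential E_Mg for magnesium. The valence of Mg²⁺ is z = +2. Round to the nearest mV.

9 mV

E = (61.2/z) · log₁₀([Mg²⁺]_out/[Mg²⁺]_in) with z = +2.
= (61.2/2) · log₁₀(1.21/0.637) = 30.60 · log₁₀(1.9)
= 30.60 · (0.2786) = 8.53 mV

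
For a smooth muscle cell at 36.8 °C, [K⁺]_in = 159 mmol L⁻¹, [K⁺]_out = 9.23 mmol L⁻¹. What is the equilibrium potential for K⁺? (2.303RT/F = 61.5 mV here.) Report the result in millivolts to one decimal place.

-76.0 mV

E = (61.5/z) · log₁₀([K⁺]_out/[K⁺]_in) with z = +1.
= (61.5/1) · log₁₀(9.23/159) = 61.50 · log₁₀(0.05805)
= 61.50 · (-1.2362) = -76.03 mV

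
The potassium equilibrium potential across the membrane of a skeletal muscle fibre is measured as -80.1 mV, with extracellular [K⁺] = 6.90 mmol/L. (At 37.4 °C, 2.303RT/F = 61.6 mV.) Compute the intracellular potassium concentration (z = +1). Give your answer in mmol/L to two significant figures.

Nernst: E = (61.6/1) · log₁₀([out]/[in]), so log₁₀([out]/[in]) = -80.1 × 1 / 61.6 = -1.3003.
[out]/[in] = 10^(-1.3003) = 0.05008.
[in] = 6.90 / 0.05008 = 137.8 mmol/L.

140 mmol/L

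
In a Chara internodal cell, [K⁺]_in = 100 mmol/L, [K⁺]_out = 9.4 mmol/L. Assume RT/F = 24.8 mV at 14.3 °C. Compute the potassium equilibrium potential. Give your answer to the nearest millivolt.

-59 mV

E = (24.8/z) · ln([K⁺]_out/[K⁺]_in) with z = +1.
= (24.8/1) · ln(9.4/100) = 24.80 · ln(0.094)
= 24.80 · (-2.3645) = -58.64 mV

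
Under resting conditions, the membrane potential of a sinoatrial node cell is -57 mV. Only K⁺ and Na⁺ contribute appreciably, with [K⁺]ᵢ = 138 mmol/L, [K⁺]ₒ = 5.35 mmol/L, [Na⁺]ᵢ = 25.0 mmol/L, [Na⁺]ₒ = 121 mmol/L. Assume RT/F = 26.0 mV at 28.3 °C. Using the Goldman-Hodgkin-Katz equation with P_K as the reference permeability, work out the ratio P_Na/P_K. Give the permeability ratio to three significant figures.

0.0851

Let α = P_Na/P_K. GHK: Vm = 26.0·ln[(Kₒ + α·Naₒ)/(Kᵢ + α·Naᵢ)].
e^(Vm/26.0) = e^(-57.0/26.0) = 0.11166
So 0.11166·(Kᵢ + α·Naᵢ) = Kₒ + α·Naₒ → α = (0.11166·138.0 − 5.35) / (121.0 − 0.11166·25.0)
α = (15.41 − 5.35) / (121.0 − 2.791) = 10.06/118.2 = 0.08509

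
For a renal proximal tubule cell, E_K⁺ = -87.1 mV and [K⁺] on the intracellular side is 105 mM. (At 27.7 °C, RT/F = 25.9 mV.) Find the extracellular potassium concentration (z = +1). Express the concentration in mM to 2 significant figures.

3.6 mM

Nernst: E = (25.9/1) · ln([out]/[in]), so ln([out]/[in]) = -87.1 × 1 / 25.9 = -3.3629.
[out]/[in] = e^(-3.3629) = 0.03463.
[out] = 0.03463 × 105 = 3.637 mM.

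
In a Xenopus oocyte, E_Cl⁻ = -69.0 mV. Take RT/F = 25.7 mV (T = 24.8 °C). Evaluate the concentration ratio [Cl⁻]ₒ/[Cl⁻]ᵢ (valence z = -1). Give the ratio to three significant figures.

14.7

ln([out]/[in]) = E·z/(25.7) = -69.0 × -1 / 25.7 = 2.6848
[out]/[in] = e^(2.6848) = 14.66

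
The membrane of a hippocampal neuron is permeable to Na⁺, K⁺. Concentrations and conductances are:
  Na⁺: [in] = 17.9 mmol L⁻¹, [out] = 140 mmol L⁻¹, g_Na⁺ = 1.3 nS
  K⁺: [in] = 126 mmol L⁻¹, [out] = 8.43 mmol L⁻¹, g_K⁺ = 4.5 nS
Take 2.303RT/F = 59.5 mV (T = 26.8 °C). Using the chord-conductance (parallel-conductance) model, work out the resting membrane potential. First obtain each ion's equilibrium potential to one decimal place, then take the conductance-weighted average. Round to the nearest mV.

E_Na⁺ = (59.5/1)·log₁₀(140/17.9) = 53.1 mV
E_K⁺ = (59.5/1)·log₁₀(8.43/126) = -69.9 mV
Vm = (Σ gᵢEᵢ)/(Σ gᵢ) = (1.3·53.1 + 4.5·-69.9) / (1.3 + 4.5)
= -245.52 / 5.8 = -42.33 mV

-42 mV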